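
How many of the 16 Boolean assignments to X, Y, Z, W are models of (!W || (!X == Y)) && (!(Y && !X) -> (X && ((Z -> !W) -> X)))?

10

Initial set: {((!W || (!X == Y)) && (!(Y && !X) -> (X && ((Z -> !W) -> X))))}.
((!W || (!X == Y)) && (!(Y && !X) -> (X && ((Z -> !W) -> X)))): α-rule — add (!W || (!X == Y)), (!(Y && !X) -> (X && ((Z -> !W) -> X))).
(!W || (!X == Y)): β-rule — branch into !W  //  (!X == Y).
  branch 1 (add !W):
    (!(Y && !X) -> (X && ((Z -> !W) -> X))): β-rule — branch into !!(Y && !X)  //  (X && ((Z -> !W) -> X)).
      branch 1.1 (add !!(Y && !X)):
        !!(Y && !X): α-rule — add Y, !X.
        ○ open, literals {W=false, X=false, Y=true}.
      branch 1.2 (add (X && ((Z -> !W) -> X))):
        (X && ((Z -> !W) -> X)): α-rule — add X, ((Z -> !W) -> X).
        ((Z -> !W) -> X): β-rule — branch into !(Z -> !W)  //  X.
          branch 1.2.1 (add !(Z -> !W)):
            !(Z -> !W): α-rule — add Z, !!W.
            × closes — contains both W and !W.
          branch 1.2.2 (add X):
            ○ open, literals {W=false, X=true}.
  branch 2 (add (!X == Y)):
    (!(Y && !X) -> (X && ((Z -> !W) -> X))): β-rule — branch into !!(Y && !X)  //  (X && ((Z -> !W) -> X)).
      branch 2.1 (add !!(Y && !X)):
        !!(Y && !X): α-rule — add Y, !X.
        (!X == Y): β-rule — branch into !X, Y  //  !!X, !Y.
          branch 2.1.1 (add !X, Y):
            ○ open, literals {X=false, Y=true}.
          branch 2.1.2 (add !!X, !Y):
            × closes — contains both X and !X.
      branch 2.2 (add (X && ((Z -> !W) -> X))):
        (X && ((Z -> !W) -> X)): α-rule — add X, ((Z -> !W) -> X).
        (!X == Y): β-rule — branch into !X, Y  //  !!X, !Y.
          branch 2.2.1 (add !X, Y):
            × closes — contains both X and !X.
          branch 2.2.2 (add !!X, !Y):
            ((Z -> !W) -> X): β-rule — branch into !(Z -> !W)  //  X.
              branch 2.2.2.1 (add !(Z -> !W)):
                !(Z -> !W): α-rule — add Z, !!W.
                ○ open, literals {W=true, X=true, Y=false, Z=true}.
              branch 2.2.2.2 (add X):
                ○ open, literals {X=true, Y=false}.
3 branches closed, 5 open.
Each open branch fixes some atoms; the unmentioned ones are free. Counting distinct full assignments: branch {W=false, X=false, Y=true} (Z) contributes 2 new; branch {W=false, X=true} (Y, Z) contributes 4 new; branch {X=false, Y=true} (Z, W) contributes 2 new; branch {W=true, X=true, Y=false, Z=true} (none free) contributes 1 new; branch {X=true, Y=false} (Z, W) contributes 1 new. Total: 10.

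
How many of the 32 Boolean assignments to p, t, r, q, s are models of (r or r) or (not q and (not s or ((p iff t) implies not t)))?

Initial set: {((r or r) or (not q and (not s or ((p iff t) implies not t))))}.
((r or r) or (not q and (not s or ((p iff t) implies not t)))): β-rule — branch into (r or r)  //  (not q and (not s or ((p iff t) implies not t))).
  branch 1 (add (r or r)):
    (r or r): β-rule — branch into r  //  r.
      branch 1.1 (add r):
        ○ open, literals {r=T}.
      branch 1.2 (add r):
        ○ open, literals {r=T}.
  branch 2 (add (not q and (not s or ((p iff t) implies not t)))):
    (not q and (not s or ((p iff t) implies not t))): α-rule — add not q, (not s or ((p iff t) implies not t)).
    (not s or ((p iff t) implies not t)): β-rule — branch into not s  //  ((p iff t) implies not t).
      branch 2.1 (add not s):
        ○ open, literals {q=F, s=F}.
      branch 2.2 (add ((p iff t) implies not t)):
        ((p iff t) implies not t): β-rule — branch into not (p iff t)  //  not t.
          branch 2.2.1 (add not (p iff t)):
            not (p iff t): β-rule — branch into p, not t  //  not p, t.
              branch 2.2.1.1 (add p, not t):
                ○ open, literals {p=T, q=F, t=F}.
              branch 2.2.1.2 (add not p, t):
                ○ open, literals {p=F, q=F, t=T}.
          branch 2.2.2 (add not t):
            ○ open, literals {q=F, t=F}.
0 branches closed, 6 open.
Each open branch fixes some atoms; the unmentioned ones are free. Counting distinct full assignments: branch {r=T} (p, t, q, s) contributes 16 new; branch {r=T} (p, t, q, s) contributes 0 new; branch {q=F, s=F} (p, t, r) contributes 4 new; branch {p=T, q=F, t=F} (r, s) contributes 1 new; branch {p=F, q=F, t=T} (r, s) contributes 1 new; branch {q=F, t=F} (p, r, s) contributes 1 new. Total: 23.

23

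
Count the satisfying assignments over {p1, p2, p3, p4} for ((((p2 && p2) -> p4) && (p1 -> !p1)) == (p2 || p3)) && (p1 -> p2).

4

Initial set: {(((((p2 && p2) -> p4) && (p1 -> !p1)) == (p2 || p3)) && (p1 -> p2))}.
(((((p2 && p2) -> p4) && (p1 -> !p1)) == (p2 || p3)) && (p1 -> p2)): α-rule — add ((((p2 && p2) -> p4) && (p1 -> !p1)) == (p2 || p3)), (p1 -> p2).
((((p2 && p2) -> p4) && (p1 -> !p1)) == (p2 || p3)): β-rule — branch into (((p2 && p2) -> p4) && (p1 -> !p1)), (p2 || p3)  //  !(((p2 && p2) -> p4) && (p1 -> !p1)), !(p2 || p3).
  branch 1 (add (((p2 && p2) -> p4) && (p1 -> !p1)), (p2 || p3)):
    (((p2 && p2) -> p4) && (p1 -> !p1)): α-rule — add ((p2 && p2) -> p4), (p1 -> !p1).
    (p1 -> p2): β-rule — branch into !p1  //  p2.
      branch 1.1 (add !p1):
        (p2 || p3): β-rule — branch into p2  //  p3.
          branch 1.1.1 (add p2):
            ((p2 && p2) -> p4): β-rule — branch into !(p2 && p2)  //  p4.
              branch 1.1.1.1 (add !(p2 && p2)):
                (p1 -> !p1): β-rule — branch into !p1  //  !p1.
                  branch 1.1.1.1.1 (add !p1):
                    !(p2 && p2): β-rule — branch into !p2  //  !p2.
                      branch 1.1.1.1.1.1 (add !p2):
                        × closes — contains both p2 and !p2.
                      branch 1.1.1.1.1.2 (add !p2):
                        × closes — contains both p2 and !p2.
                  branch 1.1.1.1.2 (add !p1):
                    !(p2 && p2): β-rule — branch into !p2  //  !p2.
                      branch 1.1.1.1.2.1 (add !p2):
                        × closes — contains both p2 and !p2.
                      branch 1.1.1.1.2.2 (add !p2):
                        × closes — contains both p2 and !p2.
              branch 1.1.1.2 (add p4):
                (p1 -> !p1): β-rule — branch into !p1  //  !p1.
                  branch 1.1.1.2.1 (add !p1):
                    ○ open, literals {p1=F, p2=T, p4=T}.
                  branch 1.1.1.2.2 (add !p1):
                    ○ open, literals {p1=F, p2=T, p4=T}.
          branch 1.1.2 (add p3):
            ((p2 && p2) -> p4): β-rule — branch into !(p2 && p2)  //  p4.
              branch 1.1.2.1 (add !(p2 && p2)):
                (p1 -> !p1): β-rule — branch into !p1  //  !p1.
                  branch 1.1.2.1.1 (add !p1):
                    !(p2 && p2): β-rule — branch into !p2  //  !p2.
                      branch 1.1.2.1.1.1 (add !p2):
                        ○ open, literals {p1=F, p2=F, p3=T}.
                      branch 1.1.2.1.1.2 (add !p2):
                        ○ open, literals {p1=F, p2=F, p3=T}.
                  branch 1.1.2.1.2 (add !p1):
                    !(p2 && p2): β-rule — branch into !p2  //  !p2.
                      branch 1.1.2.1.2.1 (add !p2):
                        ○ open, literals {p1=F, p2=F, p3=T}.
                      branch 1.1.2.1.2.2 (add !p2):
                        ○ open, literals {p1=F, p2=F, p3=T}.
              branch 1.1.2.2 (add p4):
                (p1 -> !p1): β-rule — branch into !p1  //  !p1.
                  branch 1.1.2.2.1 (add !p1):
                    ○ open, literals {p1=F, p3=T, p4=T}.
                  branch 1.1.2.2.2 (add !p1):
                    ○ open, literals {p1=F, p3=T, p4=T}.
      branch 1.2 (add p2):
        (p2 || p3): β-rule — branch into p2  //  p3.
          branch 1.2.1 (add p2):
            ((p2 && p2) -> p4): β-rule — branch into !(p2 && p2)  //  p4.
              branch 1.2.1.1 (add !(p2 && p2)):
                (p1 -> !p1): β-rule — branch into !p1  //  !p1.
                  branch 1.2.1.1.1 (add !p1):
                    !(p2 && p2): β-rule — branch into !p2  //  !p2.
                      branch 1.2.1.1.1.1 (add !p2):
                        × closes — contains both p2 and !p2.
                      branch 1.2.1.1.1.2 (add !p2):
                        × closes — contains both p2 and !p2.
                  branch 1.2.1.1.2 (add !p1):
                    !(p2 && p2): β-rule — branch into !p2  //  !p2.
                      branch 1.2.1.1.2.1 (add !p2):
                        × closes — contains both p2 and !p2.
                      branch 1.2.1.1.2.2 (add !p2):
                        × closes — contains both p2 and !p2.
              branch 1.2.1.2 (add p4):
                (p1 -> !p1): β-rule — branch into !p1  //  !p1.
                  branch 1.2.1.2.1 (add !p1):
                    ○ open, literals {p1=F, p2=T, p4=T}.
                  branch 1.2.1.2.2 (add !p1):
                    ○ open, literals {p1=F, p2=T, p4=T}.
          branch 1.2.2 (add p3):
            ((p2 && p2) -> p4): β-rule — branch into !(p2 && p2)  //  p4.
              branch 1.2.2.1 (add !(p2 && p2)):
                (p1 -> !p1): β-rule — branch into !p1  //  !p1.
                  branch 1.2.2.1.1 (add !p1):
                    !(p2 && p2): β-rule — branch into !p2  //  !p2.
                      branch 1.2.2.1.1.1 (add !p2):
                        × closes — contains both p2 and !p2.
                      branch 1.2.2.1.1.2 (add !p2):
                        × closes — contains both p2 and !p2.
                  branch 1.2.2.1.2 (add !p1):
                    !(p2 && p2): β-rule — branch into !p2  //  !p2.
                      branch 1.2.2.1.2.1 (add !p2):
                        × closes — contains both p2 and !p2.
                      branch 1.2.2.1.2.2 (add !p2):
                        × closes — contains both p2 and !p2.
              branch 1.2.2.2 (add p4):
                (p1 -> !p1): β-rule — branch into !p1  //  !p1.
                  branch 1.2.2.2.1 (add !p1):
                    ○ open, literals {p1=F, p2=T, p3=T, p4=T}.
                  branch 1.2.2.2.2 (add !p1):
                    ○ open, literals {p1=F, p2=T, p3=T, p4=T}.
  branch 2 (add !(((p2 && p2) -> p4) && (p1 -> !p1)), !(p2 || p3)):
    !(p2 || p3): α-rule — add !p2, !p3.
    (p1 -> p2): β-rule — branch into !p1  //  p2.
      branch 2.1 (add !p1):
        !(((p2 && p2) -> p4) && (p1 -> !p1)): β-rule — branch into !((p2 && p2) -> p4)  //  !(p1 -> !p1).
          branch 2.1.1 (add !((p2 && p2) -> p4)):
            !((p2 && p2) -> p4): α-rule — add (p2 && p2), !p4.
            (p2 && p2): α-rule — add p2, p2.
            × closes — contains both p2 and !p2.
          branch 2.1.2 (add !(p1 -> !p1)):
            !(p1 -> !p1): α-rule — add p1, !!p1.
            × closes — contains both p1 and !p1.
      branch 2.2 (add p2):
        × closes — contains both p2 and !p2.
15 branches closed, 12 open.
Each open branch fixes some atoms; the unmentioned ones are free. Counting distinct full assignments: branch {p1=F, p2=T, p4=T} (p3) contributes 2 new; branch {p1=F, p2=T, p4=T} (p3) contributes 0 new; branch {p1=F, p2=F, p3=T} (p4) contributes 2 new; branch {p1=F, p2=F, p3=T} (p4) contributes 0 new; branch {p1=F, p2=F, p3=T} (p4) contributes 0 new; branch {p1=F, p2=F, p3=T} (p4) contributes 0 new; branch {p1=F, p3=T, p4=T} (p2) contributes 0 new; branch {p1=F, p3=T, p4=T} (p2) contributes 0 new; branch {p1=F, p2=T, p4=T} (p3) contributes 0 new; branch {p1=F, p2=T, p4=T} (p3) contributes 0 new; branch {p1=F, p2=T, p3=T, p4=T} (none free) contributes 0 new; branch {p1=F, p2=T, p3=T, p4=T} (none free) contributes 0 new. Total: 4.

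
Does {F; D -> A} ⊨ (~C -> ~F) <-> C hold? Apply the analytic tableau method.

Initial set: {F; (D -> A); ~((~C -> ~F) <-> C)}.
(D -> A): β-rule — branch into ~D  //  A.
  branch 1 (add ~D):
    ~((~C -> ~F) <-> C): β-rule — branch into (~C -> ~F), ~C  //  ~(~C -> ~F), C.
      branch 1.1 (add (~C -> ~F), ~C):
        (~C -> ~F): β-rule — branch into ~~C  //  ~F.
          branch 1.1.1 (add ~~C):
            × closes — contains both C and ~C.
          branch 1.1.2 (add ~F):
            × closes — contains both F and ~F.
      branch 1.2 (add ~(~C -> ~F), C):
        ~(~C -> ~F): α-rule — add ~C, ~~F.
        × closes — contains both C and ~C.
  branch 2 (add A):
    ~((~C -> ~F) <-> C): β-rule — branch into (~C -> ~F), ~C  //  ~(~C -> ~F), C.
      branch 2.1 (add (~C -> ~F), ~C):
        (~C -> ~F): β-rule — branch into ~~C  //  ~F.
          branch 2.1.1 (add ~~C):
            × closes — contains both C and ~C.
          branch 2.1.2 (add ~F):
            × closes — contains both F and ~F.
      branch 2.2 (add ~(~C -> ~F), C):
        ~(~C -> ~F): α-rule — add ~C, ~~F.
        × closes — contains both C and ~C.
All 6 branches close.
Every branch closed, so the premises entail the conclusion.

Yes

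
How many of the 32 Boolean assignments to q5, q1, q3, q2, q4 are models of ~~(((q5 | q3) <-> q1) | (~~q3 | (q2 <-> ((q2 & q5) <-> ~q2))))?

30

Initial set: {~~(((q5 | q3) <-> q1) | (~~q3 | (q2 <-> ((q2 & q5) <-> ~q2))))}.
~~(((q5 | q3) <-> q1) | (~~q3 | (q2 <-> ((q2 & q5) <-> ~q2)))): drop double negation, giving (((q5 | q3) <-> q1) | (~~q3 | (q2 <-> ((q2 & q5) <-> ~q2)))).
(((q5 | q3) <-> q1) | (~~q3 | (q2 <-> ((q2 & q5) <-> ~q2)))): β-rule — branch into ((q5 | q3) <-> q1)  //  (~~q3 | (q2 <-> ((q2 & q5) <-> ~q2))).
  branch 1 (add ((q5 | q3) <-> q1)):
    ((q5 | q3) <-> q1): β-rule — branch into (q5 | q3), q1  //  ~(q5 | q3), ~q1.
      branch 1.1 (add (q5 | q3), q1):
        (q5 | q3): β-rule — branch into q5  //  q3.
          branch 1.1.1 (add q5):
            ○ open, literals {q1=true, q5=true}.
          branch 1.1.2 (add q3):
            ○ open, literals {q1=true, q3=true}.
      branch 1.2 (add ~(q5 | q3), ~q1):
        ~(q5 | q3): α-rule — add ~q5, ~q3.
        ○ open, literals {q1=false, q3=false, q5=false}.
  branch 2 (add (~~q3 | (q2 <-> ((q2 & q5) <-> ~q2)))):
    (~~q3 | (q2 <-> ((q2 & q5) <-> ~q2))): β-rule — branch into ~~q3  //  (q2 <-> ((q2 & q5) <-> ~q2)).
      branch 2.1 (add ~~q3):
        ~~q3: drop double negation, giving q3.
        ○ open, literals {q3=true}.
      branch 2.2 (add (q2 <-> ((q2 & q5) <-> ~q2))):
        (q2 <-> ((q2 & q5) <-> ~q2)): β-rule — branch into q2, ((q2 & q5) <-> ~q2)  //  ~q2, ~((q2 & q5) <-> ~q2).
          branch 2.2.1 (add q2, ((q2 & q5) <-> ~q2)):
            ((q2 & q5) <-> ~q2): β-rule — branch into (q2 & q5), ~q2  //  ~(q2 & q5), ~~q2.
              branch 2.2.1.1 (add (q2 & q5), ~q2):
                × closes — contains both q2 and ~q2.
              branch 2.2.1.2 (add ~(q2 & q5), ~~q2):
                ~(q2 & q5): β-rule — branch into ~q2  //  ~q5.
                  branch 2.2.1.2.1 (add ~q2):
                    × closes — contains both q2 and ~q2.
                  branch 2.2.1.2.2 (add ~q5):
                    ○ open, literals {q2=true, q5=false}.
          branch 2.2.2 (add ~q2, ~((q2 & q5) <-> ~q2)):
            ~((q2 & q5) <-> ~q2): β-rule — branch into (q2 & q5), ~~q2  //  ~(q2 & q5), ~q2.
              branch 2.2.2.1 (add (q2 & q5), ~~q2):
                × closes — contains both q2 and ~q2.
              branch 2.2.2.2 (add ~(q2 & q5), ~q2):
                ~(q2 & q5): β-rule — branch into ~q2  //  ~q5.
                  branch 2.2.2.2.1 (add ~q2):
                    ○ open, literals {q2=false}.
                  branch 2.2.2.2.2 (add ~q5):
                    ○ open, literals {q2=false, q5=false}.
3 branches closed, 7 open.
Each open branch fixes some atoms; the unmentioned ones are free. Counting distinct full assignments: branch {q1=true, q5=true} (q3, q2, q4) contributes 8 new; branch {q1=true, q3=true} (q5, q2, q4) contributes 4 new; branch {q1=false, q3=false, q5=false} (q2, q4) contributes 4 new; branch {q3=true} (q5, q1, q2, q4) contributes 8 new; branch {q2=true, q5=false} (q1, q3, q4) contributes 2 new; branch {q2=false} (q5, q1, q3, q4) contributes 4 new; branch {q2=false, q5=false} (q1, q3, q4) contributes 0 new. Total: 30.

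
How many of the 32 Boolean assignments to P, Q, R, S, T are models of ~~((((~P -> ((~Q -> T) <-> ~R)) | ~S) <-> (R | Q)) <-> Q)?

Initial set: {~~((((~P -> ((~Q -> T) <-> ~R)) | ~S) <-> (R | Q)) <-> Q)}.
~~((((~P -> ((~Q -> T) <-> ~R)) | ~S) <-> (R | Q)) <-> Q): drop double negation, giving ((((~P -> ((~Q -> T) <-> ~R)) | ~S) <-> (R | Q)) <-> Q).
((((~P -> ((~Q -> T) <-> ~R)) | ~S) <-> (R | Q)) <-> Q): β-rule — branch into (((~P -> ((~Q -> T) <-> ~R)) | ~S) <-> (R | Q)), Q  //  ~(((~P -> ((~Q -> T) <-> ~R)) | ~S) <-> (R | Q)), ~Q.
  branch 1 (add (((~P -> ((~Q -> T) <-> ~R)) | ~S) <-> (R | Q)), Q):
    (((~P -> ((~Q -> T) <-> ~R)) | ~S) <-> (R | Q)): β-rule — branch into ((~P -> ((~Q -> T) <-> ~R)) | ~S), (R | Q)  //  ~((~P -> ((~Q -> T) <-> ~R)) | ~S), ~(R | Q).
      branch 1.1 (add ((~P -> ((~Q -> T) <-> ~R)) | ~S), (R | Q)):
        ((~P -> ((~Q -> T) <-> ~R)) | ~S): β-rule — branch into (~P -> ((~Q -> T) <-> ~R))  //  ~S.
          branch 1.1.1 (add (~P -> ((~Q -> T) <-> ~R))):
            (R | Q): β-rule — branch into R  //  Q.
              branch 1.1.1.1 (add R):
                (~P -> ((~Q -> T) <-> ~R)): β-rule — branch into ~~P  //  ((~Q -> T) <-> ~R).
                  branch 1.1.1.1.1 (add ~~P):
                    ○ open, literals {P=1, Q=1, R=1}.
                  branch 1.1.1.1.2 (add ((~Q -> T) <-> ~R)):
                    ((~Q -> T) <-> ~R): β-rule — branch into (~Q -> T), ~R  //  ~(~Q -> T), ~~R.
                      branch 1.1.1.1.2.1 (add (~Q -> T), ~R):
                        × closes — contains both R and ~R.
                      branch 1.1.1.1.2.2 (add ~(~Q -> T), ~~R):
                        ~(~Q -> T): α-rule — add ~Q, ~T.
                        × closes — contains both Q and ~Q.
              branch 1.1.1.2 (add Q):
                (~P -> ((~Q -> T) <-> ~R)): β-rule — branch into ~~P  //  ((~Q -> T) <-> ~R).
                  branch 1.1.1.2.1 (add ~~P):
                    ○ open, literals {P=1, Q=1}.
                  branch 1.1.1.2.2 (add ((~Q -> T) <-> ~R)):
                    ((~Q -> T) <-> ~R): β-rule — branch into (~Q -> T), ~R  //  ~(~Q -> T), ~~R.
                      branch 1.1.1.2.2.1 (add (~Q -> T), ~R):
                        (~Q -> T): β-rule — branch into ~~Q  //  T.
                          branch 1.1.1.2.2.1.1 (add ~~Q):
                            ○ open, literals {Q=1, R=0}.
                          branch 1.1.1.2.2.1.2 (add T):
                            ○ open, literals {Q=1, R=0, T=1}.
                      branch 1.1.1.2.2.2 (add ~(~Q -> T), ~~R):
                        ~(~Q -> T): α-rule — add ~Q, ~T.
                        × closes — contains both Q and ~Q.
          branch 1.1.2 (add ~S):
            (R | Q): β-rule — branch into R  //  Q.
              branch 1.1.2.1 (add R):
                ○ open, literals {Q=1, R=1, S=0}.
              branch 1.1.2.2 (add Q):
                ○ open, literals {Q=1, S=0}.
      branch 1.2 (add ~((~P -> ((~Q -> T) <-> ~R)) | ~S), ~(R | Q)):
        ~((~P -> ((~Q -> T) <-> ~R)) | ~S): α-rule — add ~(~P -> ((~Q -> T) <-> ~R)), ~~S.
        ~(R | Q): α-rule — add ~R, ~Q.
        × closes — contains both Q and ~Q.
  branch 2 (add ~(((~P -> ((~Q -> T) <-> ~R)) | ~S) <-> (R | Q)), ~Q):
    ~(((~P -> ((~Q -> T) <-> ~R)) | ~S) <-> (R | Q)): β-rule — branch into ((~P -> ((~Q -> T) <-> ~R)) | ~S), ~(R | Q)  //  ~((~P -> ((~Q -> T) <-> ~R)) | ~S), (R | Q).
      branch 2.1 (add ((~P -> ((~Q -> T) <-> ~R)) | ~S), ~(R | Q)):
        ~(R | Q): α-rule — add ~R, ~Q.
        ((~P -> ((~Q -> T) <-> ~R)) | ~S): β-rule — branch into (~P -> ((~Q -> T) <-> ~R))  //  ~S.
          branch 2.1.1 (add (~P -> ((~Q -> T) <-> ~R))):
            (~P -> ((~Q -> T) <-> ~R)): β-rule — branch into ~~P  //  ((~Q -> T) <-> ~R).
              branch 2.1.1.1 (add ~~P):
                ○ open, literals {P=1, Q=0, R=0}.
              branch 2.1.1.2 (add ((~Q -> T) <-> ~R)):
                ((~Q -> T) <-> ~R): β-rule — branch into (~Q -> T), ~R  //  ~(~Q -> T), ~~R.
                  branch 2.1.1.2.1 (add (~Q -> T), ~R):
                    (~Q -> T): β-rule — branch into ~~Q  //  T.
                      branch 2.1.1.2.1.1 (add ~~Q):
                        × closes — contains both Q and ~Q.
                      branch 2.1.1.2.1.2 (add T):
                        ○ open, literals {Q=0, R=0, T=1}.
                  branch 2.1.1.2.2 (add ~(~Q -> T), ~~R):
                    × closes — contains both R and ~R.
          branch 2.1.2 (add ~S):
            ○ open, literals {Q=0, R=0, S=0}.
      branch 2.2 (add ~((~P -> ((~Q -> T) <-> ~R)) | ~S), (R | Q)):
        ~((~P -> ((~Q -> T) <-> ~R)) | ~S): α-rule — add ~(~P -> ((~Q -> T) <-> ~R)), ~~S.
        ~(~P -> ((~Q -> T) <-> ~R)): α-rule — add ~P, ~((~Q -> T) <-> ~R).
        (R | Q): β-rule — branch into R  //  Q.
          branch 2.2.1 (add R):
            ~((~Q -> T) <-> ~R): β-rule — branch into (~Q -> T), ~~R  //  ~(~Q -> T), ~R.
              branch 2.2.1.1 (add (~Q -> T), ~~R):
                (~Q -> T): β-rule — branch into ~~Q  //  T.
                  branch 2.2.1.1.1 (add ~~Q):
                    × closes — contains both Q and ~Q.
                  branch 2.2.1.1.2 (add T):
                    ○ open, literals {P=0, Q=0, R=1, S=1, T=1}.
              branch 2.2.1.2 (add ~(~Q -> T), ~R):
                × closes — contains both R and ~R.
          branch 2.2.2 (add Q):
            × closes — contains both Q and ~Q.
9 branches closed, 10 open.
Each open branch fixes some atoms; the unmentioned ones are free. Counting distinct full assignments: branch {P=1, Q=1, R=1} (S, T) contributes 4 new; branch {P=1, Q=1} (R, S, T) contributes 4 new; branch {Q=1, R=0} (P, S, T) contributes 4 new; branch {Q=1, R=0, T=1} (P, S) contributes 0 new; branch {Q=1, R=1, S=0} (P, T) contributes 2 new; branch {Q=1, S=0} (P, R, T) contributes 0 new; branch {P=1, Q=0, R=0} (S, T) contributes 4 new; branch {Q=0, R=0, T=1} (P, S) contributes 2 new; branch {Q=0, R=0, S=0} (P, T) contributes 1 new; branch {P=0, Q=0, R=1, S=1, T=1} (none free) contributes 1 new. Total: 22.

22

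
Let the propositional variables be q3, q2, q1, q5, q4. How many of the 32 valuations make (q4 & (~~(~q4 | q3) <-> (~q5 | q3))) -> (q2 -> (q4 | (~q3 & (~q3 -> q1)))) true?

Initial set: {((q4 & (~~(~q4 | q3) <-> (~q5 | q3))) -> (q2 -> (q4 | (~q3 & (~q3 -> q1)))))}.
((q4 & (~~(~q4 | q3) <-> (~q5 | q3))) -> (q2 -> (q4 | (~q3 & (~q3 -> q1))))): β-rule — branch into ~(q4 & (~~(~q4 | q3) <-> (~q5 | q3)))  //  (q2 -> (q4 | (~q3 & (~q3 -> q1)))).
  branch 1 (add ~(q4 & (~~(~q4 | q3) <-> (~q5 | q3)))):
    ~(q4 & (~~(~q4 | q3) <-> (~q5 | q3))): β-rule — branch into ~q4  //  ~(~~(~q4 | q3) <-> (~q5 | q3)).
      branch 1.1 (add ~q4):
        ○ open, literals {q4=F}.
      branch 1.2 (add ~(~~(~q4 | q3) <-> (~q5 | q3))):
        ~(~~(~q4 | q3) <-> (~q5 | q3)): β-rule — branch into ~~(~q4 | q3), ~(~q5 | q3)  //  ~~~(~q4 | q3), (~q5 | q3).
          branch 1.2.1 (add ~~(~q4 | q3), ~(~q5 | q3)):
            ~~(~q4 | q3): drop double negation, giving (~q4 | q3).
            ~(~q5 | q3): α-rule — add ~~q5, ~q3.
            (~q4 | q3): β-rule — branch into ~q4  //  q3.
              branch 1.2.1.1 (add ~q4):
                ○ open, literals {q3=F, q4=F, q5=T}.
              branch 1.2.1.2 (add q3):
                × closes — contains both q3 and ~q3.
          branch 1.2.2 (add ~~~(~q4 | q3), (~q5 | q3)):
            ~~~(~q4 | q3): drop double negation, giving ~(~q4 | q3).
            ~(~q4 | q3): α-rule — add ~~q4, ~q3.
            (~q5 | q3): β-rule — branch into ~q5  //  q3.
              branch 1.2.2.1 (add ~q5):
                ○ open, literals {q3=F, q4=T, q5=F}.
              branch 1.2.2.2 (add q3):
                × closes — contains both q3 and ~q3.
  branch 2 (add (q2 -> (q4 | (~q3 & (~q3 -> q1))))):
    (q2 -> (q4 | (~q3 & (~q3 -> q1)))): β-rule — branch into ~q2  //  (q4 | (~q3 & (~q3 -> q1))).
      branch 2.1 (add ~q2):
        ○ open, literals {q2=F}.
      branch 2.2 (add (q4 | (~q3 & (~q3 -> q1)))):
        (q4 | (~q3 & (~q3 -> q1))): β-rule — branch into q4  //  (~q3 & (~q3 -> q1)).
          branch 2.2.1 (add q4):
            ○ open, literals {q4=T}.
          branch 2.2.2 (add (~q3 & (~q3 -> q1))):
            (~q3 & (~q3 -> q1)): α-rule — add ~q3, (~q3 -> q1).
            (~q3 -> q1): β-rule — branch into ~~q3  //  q1.
              branch 2.2.2.1 (add ~~q3):
                × closes — contains both q3 and ~q3.
              branch 2.2.2.2 (add q1):
                ○ open, literals {q1=T, q3=F}.
3 branches closed, 6 open.
Each open branch fixes some atoms; the unmentioned ones are free. Counting distinct full assignments: branch {q4=F} (q3, q2, q1, q5) contributes 16 new; branch {q3=F, q4=F, q5=T} (q2, q1) contributes 0 new; branch {q3=F, q4=T, q5=F} (q2, q1) contributes 4 new; branch {q2=F} (q3, q1, q5, q4) contributes 6 new; branch {q4=T} (q3, q2, q1, q5) contributes 6 new; branch {q1=T, q3=F} (q2, q5, q4) contributes 0 new. Total: 32.

32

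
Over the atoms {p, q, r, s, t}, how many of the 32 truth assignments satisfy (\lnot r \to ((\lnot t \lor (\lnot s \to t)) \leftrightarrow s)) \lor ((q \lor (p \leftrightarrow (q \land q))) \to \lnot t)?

29

Initial set: {((\lnot r \to ((\lnot t \lor (\lnot s \to t)) \leftrightarrow s)) \lor ((q \lor (p \leftrightarrow (q \land q))) \to \lnot t))}.
((\lnot r \to ((\lnot t \lor (\lnot s \to t)) \leftrightarrow s)) \lor ((q \lor (p \leftrightarrow (q \land q))) \to \lnot t)): β-rule — branch into (\lnot r \to ((\lnot t \lor (\lnot s \to t)) \leftrightarrow s))  //  ((q \lor (p \leftrightarrow (q \land q))) \to \lnot t).
  branch 1 (add (\lnot r \to ((\lnot t \lor (\lnot s \to t)) \leftrightarrow s))):
    (\lnot r \to ((\lnot t \lor (\lnot s \to t)) \leftrightarrow s)): β-rule — branch into \lnot \lnot r  //  ((\lnot t \lor (\lnot s \to t)) \leftrightarrow s).
      branch 1.1 (add \lnot \lnot r):
        ○ open, literals {r=true}.
      branch 1.2 (add ((\lnot t \lor (\lnot s \to t)) \leftrightarrow s)):
        ((\lnot t \lor (\lnot s \to t)) \leftrightarrow s): β-rule — branch into (\lnot t \lor (\lnot s \to t)), s  //  \lnot (\lnot t \lor (\lnot s \to t)), \lnot s.
          branch 1.2.1 (add (\lnot t \lor (\lnot s \to t)), s):
            (\lnot t \lor (\lnot s \to t)): β-rule — branch into \lnot t  //  (\lnot s \to t).
              branch 1.2.1.1 (add \lnot t):
                ○ open, literals {s=true, t=false}.
              branch 1.2.1.2 (add (\lnot s \to t)):
                (\lnot s \to t): β-rule — branch into \lnot \lnot s  //  t.
                  branch 1.2.1.2.1 (add \lnot \lnot s):
                    ○ open, literals {s=true}.
                  branch 1.2.1.2.2 (add t):
                    ○ open, literals {s=true, t=true}.
          branch 1.2.2 (add \lnot (\lnot t \lor (\lnot s \to t)), \lnot s):
            \lnot (\lnot t \lor (\lnot s \to t)): α-rule — add \lnot \lnot t, \lnot (\lnot s \to t).
            \lnot (\lnot s \to t): α-rule — add \lnot s, \lnot t.
            × closes — contains both t and \lnot t.
  branch 2 (add ((q \lor (p \leftrightarrow (q \land q))) \to \lnot t)):
    ((q \lor (p \leftrightarrow (q \land q))) \to \lnot t): β-rule — branch into \lnot (q \lor (p \leftrightarrow (q \land q)))  //  \lnot t.
      branch 2.1 (add \lnot (q \lor (p \leftrightarrow (q \land q)))):
        \lnot (q \lor (p \leftrightarrow (q \land q))): α-rule — add \lnot q, \lnot (p \leftrightarrow (q \land q)).
        \lnot (p \leftrightarrow (q \land q)): β-rule — branch into p, \lnot (q \land q)  //  \lnot p, (q \land q).
          branch 2.1.1 (add p, \lnot (q \land q)):
            \lnot (q \land q): β-rule — branch into \lnot q  //  \lnot q.
              branch 2.1.1.1 (add \lnot q):
                ○ open, literals {p=true, q=false}.
              branch 2.1.1.2 (add \lnot q):
                ○ open, literals {p=true, q=false}.
          branch 2.1.2 (add \lnot p, (q \land q)):
            (q \land q): α-rule — add q, q.
            × closes — contains both q and \lnot q.
      branch 2.2 (add \lnot t):
        ○ open, literals {t=false}.
2 branches closed, 7 open.
Each open branch fixes some atoms; the unmentioned ones are free. Counting distinct full assignments: branch {r=true} (p, q, s, t) contributes 16 new; branch {s=true, t=false} (p, q, r) contributes 4 new; branch {s=true} (p, q, r, t) contributes 4 new; branch {s=true, t=true} (p, q, r) contributes 0 new; branch {p=true, q=false} (r, s, t) contributes 2 new; branch {p=true, q=false} (r, s, t) contributes 0 new; branch {t=false} (p, q, r, s) contributes 3 new. Total: 29.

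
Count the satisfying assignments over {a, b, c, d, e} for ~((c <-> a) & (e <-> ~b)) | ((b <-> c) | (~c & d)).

29

Initial set: {(~((c <-> a) & (e <-> ~b)) | ((b <-> c) | (~c & d)))}.
(~((c <-> a) & (e <-> ~b)) | ((b <-> c) | (~c & d))): β-rule — branch into ~((c <-> a) & (e <-> ~b))  //  ((b <-> c) | (~c & d)).
  branch 1 (add ~((c <-> a) & (e <-> ~b))):
    ~((c <-> a) & (e <-> ~b)): β-rule — branch into ~(c <-> a)  //  ~(e <-> ~b).
      branch 1.1 (add ~(c <-> a)):
        ~(c <-> a): β-rule — branch into c, ~a  //  ~c, a.
          branch 1.1.1 (add c, ~a):
            ○ open, literals {a=F, c=T}.
          branch 1.1.2 (add ~c, a):
            ○ open, literals {a=T, c=F}.
      branch 1.2 (add ~(e <-> ~b)):
        ~(e <-> ~b): β-rule — branch into e, ~~b  //  ~e, ~b.
          branch 1.2.1 (add e, ~~b):
            ○ open, literals {b=T, e=T}.
          branch 1.2.2 (add ~e, ~b):
            ○ open, literals {b=F, e=F}.
  branch 2 (add ((b <-> c) | (~c & d))):
    ((b <-> c) | (~c & d)): β-rule — branch into (b <-> c)  //  (~c & d).
      branch 2.1 (add (b <-> c)):
        (b <-> c): β-rule — branch into b, c  //  ~b, ~c.
          branch 2.1.1 (add b, c):
            ○ open, literals {b=T, c=T}.
          branch 2.1.2 (add ~b, ~c):
            ○ open, literals {b=F, c=F}.
      branch 2.2 (add (~c & d)):
        (~c & d): α-rule — add ~c, d.
        ○ open, literals {c=F, d=T}.
0 branches closed, 7 open.
Each open branch fixes some atoms; the unmentioned ones are free. Counting distinct full assignments: branch {a=F, c=T} (b, d, e) contributes 8 new; branch {a=T, c=F} (b, d, e) contributes 8 new; branch {b=T, e=T} (a, c, d) contributes 4 new; branch {b=F, e=F} (a, c, d) contributes 4 new; branch {b=T, c=T} (a, d, e) contributes 2 new; branch {b=F, c=F} (a, d, e) contributes 2 new; branch {c=F, d=T} (a, b, e) contributes 1 new. Total: 29.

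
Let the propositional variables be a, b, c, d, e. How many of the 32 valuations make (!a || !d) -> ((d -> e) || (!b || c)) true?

Initial set: {((!a || !d) -> ((d -> e) || (!b || c)))}.
((!a || !d) -> ((d -> e) || (!b || c))): β-rule — branch into !(!a || !d)  //  ((d -> e) || (!b || c)).
  branch 1 (add !(!a || !d)):
    !(!a || !d): α-rule — add !!a, !!d.
    ○ open, literals {a=true, d=true}.
  branch 2 (add ((d -> e) || (!b || c))):
    ((d -> e) || (!b || c)): β-rule — branch into (d -> e)  //  (!b || c).
      branch 2.1 (add (d -> e)):
        (d -> e): β-rule — branch into !d  //  e.
          branch 2.1.1 (add !d):
            ○ open, literals {d=false}.
          branch 2.1.2 (add e):
            ○ open, literals {e=true}.
      branch 2.2 (add (!b || c)):
        (!b || c): β-rule — branch into !b  //  c.
          branch 2.2.1 (add !b):
            ○ open, literals {b=false}.
          branch 2.2.2 (add c):
            ○ open, literals {c=true}.
0 branches closed, 5 open.
Each open branch fixes some atoms; the unmentioned ones are free. Counting distinct full assignments: branch {a=true, d=true} (b, c, e) contributes 8 new; branch {d=false} (a, b, c, e) contributes 16 new; branch {e=true} (a, b, c, d) contributes 4 new; branch {b=false} (a, c, d, e) contributes 2 new; branch {c=true} (a, b, d, e) contributes 1 new. Total: 31.

31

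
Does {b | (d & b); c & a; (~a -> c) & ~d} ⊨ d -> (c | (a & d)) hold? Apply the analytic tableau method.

Yes

Initial set: {(b | (d & b)); (c & a); ((~a -> c) & ~d); ~(d -> (c | (a & d)))}.
(c & a): α-rule — add c, a.
((~a -> c) & ~d): α-rule — add (~a -> c), ~d.
~(d -> (c | (a & d))): α-rule — add d, ~(c | (a & d)).
× closes — contains both d and ~d.
All 1 branch closes.
Every branch closed, so the premises entail the conclusion.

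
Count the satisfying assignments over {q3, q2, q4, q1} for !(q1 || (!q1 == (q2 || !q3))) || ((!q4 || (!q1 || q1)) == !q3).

10

Initial set: {T (!(q1 || (!q1 == (q2 || !q3))) || ((!q4 || (!q1 || q1)) == !q3))}.
T (!(q1 || (!q1 == (q2 || !q3))) || ((!q4 || (!q1 || q1)) == !q3)): β-rule — branch into T !(q1 || (!q1 == (q2 || !q3)))  //  T ((!q4 || (!q1 || q1)) == !q3).
  branch 1 (add T !(q1 || (!q1 == (q2 || !q3)))):
    T !(q1 || (!q1 == (q2 || !q3))): α-rule — add F q1, F (!q1 == (q2 || !q3)).
    F (!q1 == (q2 || !q3)): β-rule — branch into T !q1, F (q2 || !q3)  //  F !q1, T (q2 || !q3).
      branch 1.1 (add T !q1, F (q2 || !q3)):
        F (q2 || !q3): α-rule — add F q2, F !q3.
        ○ open, literals {q1=0, q2=0, q3=1}.
      branch 1.2 (add F !q1, T (q2 || !q3)):
        × closes — contains both q1 and !q1.
  branch 2 (add T ((!q4 || (!q1 || q1)) == !q3)):
    T ((!q4 || (!q1 || q1)) == !q3): β-rule — branch into T (!q4 || (!q1 || q1)), T !q3  //  F (!q4 || (!q1 || q1)), F !q3.
      branch 2.1 (add T (!q4 || (!q1 || q1)), T !q3):
        T (!q4 || (!q1 || q1)): β-rule — branch into T !q4  //  T (!q1 || q1).
          branch 2.1.1 (add T !q4):
            ○ open, literals {q3=0, q4=0}.
          branch 2.1.2 (add T (!q1 || q1)):
            T (!q1 || q1): β-rule — branch into T !q1  //  T q1.
              branch 2.1.2.1 (add T !q1):
                ○ open, literals {q1=0, q3=0}.
              branch 2.1.2.2 (add T q1):
                ○ open, literals {q1=1, q3=0}.
      branch 2.2 (add F (!q4 || (!q1 || q1)), F !q3):
        F (!q4 || (!q1 || q1)): α-rule — add F !q4, F (!q1 || q1).
        F (!q1 || q1): α-rule — add F !q1, F q1.
        × closes — contains both q1 and !q1.
2 branches closed, 4 open.
Each open branch fixes some atoms; the unmentioned ones are free. Counting distinct full assignments: branch {q1=0, q2=0, q3=1} (q4) contributes 2 new; branch {q3=0, q4=0} (q2, q1) contributes 4 new; branch {q1=0, q3=0} (q2, q4) contributes 2 new; branch {q1=1, q3=0} (q2, q4) contributes 2 new. Total: 10.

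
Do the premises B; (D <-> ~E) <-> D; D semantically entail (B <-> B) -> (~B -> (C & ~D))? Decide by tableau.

Yes

Initial set: {B; ((D <-> ~E) <-> D); D; ~((B <-> B) -> (~B -> (C & ~D)))}.
~((B <-> B) -> (~B -> (C & ~D))): α-rule — add (B <-> B), ~(~B -> (C & ~D)).
~(~B -> (C & ~D)): α-rule — add ~B, ~(C & ~D).
× closes — contains both B and ~B.
All 1 branch closes.
Every branch closed, so the premises entail the conclusion.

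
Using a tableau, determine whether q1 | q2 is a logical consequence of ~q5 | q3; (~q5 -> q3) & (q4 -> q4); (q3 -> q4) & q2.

Yes

Initial set: {T (~q5 | q3); T ((~q5 -> q3) & (q4 -> q4)); T ((q3 -> q4) & q2); F (q1 | q2)}.
T ((~q5 -> q3) & (q4 -> q4)): α-rule — add T (~q5 -> q3), T (q4 -> q4).
T ((q3 -> q4) & q2): α-rule — add T (q3 -> q4), T q2.
F (q1 | q2): α-rule — add F q1, F q2.
× closes — contains both q2 and ~q2.
All 1 branch closes.
Every branch closed, so the premises entail the conclusion.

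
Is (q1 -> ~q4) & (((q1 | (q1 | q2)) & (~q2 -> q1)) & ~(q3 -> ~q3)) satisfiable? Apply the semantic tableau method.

Initial set: {((q1 -> ~q4) & (((q1 | (q1 | q2)) & (~q2 -> q1)) & ~(q3 -> ~q3)))}.
((q1 -> ~q4) & (((q1 | (q1 | q2)) & (~q2 -> q1)) & ~(q3 -> ~q3))): α-rule — add (q1 -> ~q4), (((q1 | (q1 | q2)) & (~q2 -> q1)) & ~(q3 -> ~q3)).
(((q1 | (q1 | q2)) & (~q2 -> q1)) & ~(q3 -> ~q3)): α-rule — add ((q1 | (q1 | q2)) & (~q2 -> q1)), ~(q3 -> ~q3).
((q1 | (q1 | q2)) & (~q2 -> q1)): α-rule — add (q1 | (q1 | q2)), (~q2 -> q1).
~(q3 -> ~q3): α-rule — add q3, ~~q3.
(q1 -> ~q4): β-rule — branch into ~q1  //  ~q4.
  branch 1 (add ~q1):
    (q1 | (q1 | q2)): β-rule — branch into q1  //  (q1 | q2).
      branch 1.1 (add q1):
        × closes — contains both q1 and ~q1.
      branch 1.2 (add (q1 | q2)):
        (~q2 -> q1): β-rule — branch into ~~q2  //  q1.
          branch 1.2.1 (add ~~q2):
            (q1 | q2): β-rule — branch into q1  //  q2.
              branch 1.2.1.1 (add q1):
                × closes — contains both q1 and ~q1.
              branch 1.2.1.2 (add q2):
                ○ open, literals {q1=F, q2=T, q3=T}.
          branch 1.2.2 (add q1):
            × closes — contains both q1 and ~q1.
  branch 2 (add ~q4):
    (q1 | (q1 | q2)): β-rule — branch into q1  //  (q1 | q2).
      branch 2.1 (add q1):
        (~q2 -> q1): β-rule — branch into ~~q2  //  q1.
          branch 2.1.1 (add ~~q2):
            ○ open, literals {q1=T, q2=T, q3=T, q4=F}.
          branch 2.1.2 (add q1):
            ○ open, literals {q1=T, q3=T, q4=F}.
      branch 2.2 (add (q1 | q2)):
        (~q2 -> q1): β-rule — branch into ~~q2  //  q1.
          branch 2.2.1 (add ~~q2):
            (q1 | q2): β-rule — branch into q1  //  q2.
              branch 2.2.1.1 (add q1):
                ○ open, literals {q1=T, q2=T, q3=T, q4=F}.
              branch 2.2.1.2 (add q2):
                ○ open, literals {q2=T, q3=T, q4=F}.
          branch 2.2.2 (add q1):
            (q1 | q2): β-rule — branch into q1  //  q2.
              branch 2.2.2.1 (add q1):
                ○ open, literals {q1=T, q3=T, q4=F}.
              branch 2.2.2.2 (add q2):
                ○ open, literals {q1=T, q2=T, q3=T, q4=F}.
3 branches closed, 7 open.
An open branch gives a satisfying assignment: q1=F, q2=T, q3=T.

Satisfiable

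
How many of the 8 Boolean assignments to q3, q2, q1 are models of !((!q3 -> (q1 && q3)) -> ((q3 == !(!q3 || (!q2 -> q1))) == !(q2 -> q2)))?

1

Initial set: {!((!q3 -> (q1 && q3)) -> ((q3 == !(!q3 || (!q2 -> q1))) == !(q2 -> q2)))}.
!((!q3 -> (q1 && q3)) -> ((q3 == !(!q3 || (!q2 -> q1))) == !(q2 -> q2))): α-rule — add (!q3 -> (q1 && q3)), !((q3 == !(!q3 || (!q2 -> q1))) == !(q2 -> q2)).
(!q3 -> (q1 && q3)): β-rule — branch into !!q3  //  (q1 && q3).
  branch 1 (add !!q3):
    !((q3 == !(!q3 || (!q2 -> q1))) == !(q2 -> q2)): β-rule — branch into (q3 == !(!q3 || (!q2 -> q1))), !!(q2 -> q2)  //  !(q3 == !(!q3 || (!q2 -> q1))), !(q2 -> q2).
      branch 1.1 (add (q3 == !(!q3 || (!q2 -> q1))), !!(q2 -> q2)):
        (q3 == !(!q3 || (!q2 -> q1))): β-rule — branch into q3, !(!q3 || (!q2 -> q1))  //  !q3, !!(!q3 || (!q2 -> q1)).
          branch 1.1.1 (add q3, !(!q3 || (!q2 -> q1))):
            !(!q3 || (!q2 -> q1)): α-rule — add !!q3, !(!q2 -> q1).
            !(!q2 -> q1): α-rule — add !q2, !q1.
            !!(q2 -> q2): β-rule — branch into !q2  //  q2.
              branch 1.1.1.1 (add !q2):
                ○ open, literals {q1=0, q2=0, q3=1}.
              branch 1.1.1.2 (add q2):
                × closes — contains both q2 and !q2.
          branch 1.1.2 (add !q3, !!(!q3 || (!q2 -> q1))):
            × closes — contains both q3 and !q3.
      branch 1.2 (add !(q3 == !(!q3 || (!q2 -> q1))), !(q2 -> q2)):
        !(q2 -> q2): α-rule — add q2, !q2.
        × closes — contains both q2 and !q2.
  branch 2 (add (q1 && q3)):
    (q1 && q3): α-rule — add q1, q3.
    !((q3 == !(!q3 || (!q2 -> q1))) == !(q2 -> q2)): β-rule — branch into (q3 == !(!q3 || (!q2 -> q1))), !!(q2 -> q2)  //  !(q3 == !(!q3 || (!q2 -> q1))), !(q2 -> q2).
      branch 2.1 (add (q3 == !(!q3 || (!q2 -> q1))), !!(q2 -> q2)):
        (q3 == !(!q3 || (!q2 -> q1))): β-rule — branch into q3, !(!q3 || (!q2 -> q1))  //  !q3, !!(!q3 || (!q2 -> q1)).
          branch 2.1.1 (add q3, !(!q3 || (!q2 -> q1))):
            !(!q3 || (!q2 -> q1)): α-rule — add !!q3, !(!q2 -> q1).
            !(!q2 -> q1): α-rule — add !q2, !q1.
            × closes — contains both q1 and !q1.
          branch 2.1.2 (add !q3, !!(!q3 || (!q2 -> q1))):
            × closes — contains both q3 and !q3.
      branch 2.2 (add !(q3 == !(!q3 || (!q2 -> q1))), !(q2 -> q2)):
        !(q2 -> q2): α-rule — add q2, !q2.
        × closes — contains both q2 and !q2.
6 branches closed, 1 open.
Each open branch fixes some atoms; the unmentioned ones are free. Counting distinct full assignments: branch {q1=0, q2=0, q3=1} (none free) contributes 1 new. Total: 1.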